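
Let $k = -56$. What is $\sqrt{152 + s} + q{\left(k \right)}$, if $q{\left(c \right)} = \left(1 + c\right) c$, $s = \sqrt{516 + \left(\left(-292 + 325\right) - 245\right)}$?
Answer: $3080 + 2 \sqrt{38 + \sqrt{19}} \approx 3093.0$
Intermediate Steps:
$s = 4 \sqrt{19}$ ($s = \sqrt{516 + \left(33 - 245\right)} = \sqrt{516 - 212} = \sqrt{304} = 4 \sqrt{19} \approx 17.436$)
$q{\left(c \right)} = c \left(1 + c\right)$
$\sqrt{152 + s} + q{\left(k \right)} = \sqrt{152 + 4 \sqrt{19}} - 56 \left(1 - 56\right) = \sqrt{152 + 4 \sqrt{19}} - -3080 = \sqrt{152 + 4 \sqrt{19}} + 3080 = 3080 + \sqrt{152 + 4 \sqrt{19}}$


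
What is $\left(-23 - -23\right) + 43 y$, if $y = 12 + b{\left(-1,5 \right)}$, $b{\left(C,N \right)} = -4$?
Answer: $344$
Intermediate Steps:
$y = 8$ ($y = 12 - 4 = 8$)
$\left(-23 - -23\right) + 43 y = \left(-23 - -23\right) + 43 \cdot 8 = \left(-23 + 23\right) + 344 = 0 + 344 = 344$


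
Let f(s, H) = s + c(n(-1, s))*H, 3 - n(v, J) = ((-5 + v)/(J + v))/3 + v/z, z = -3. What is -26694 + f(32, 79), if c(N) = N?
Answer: -2459500/93 ≈ -26446.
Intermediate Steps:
n(v, J) = 3 + v/3 - (-5 + v)/(3*(J + v)) (n(v, J) = 3 - (((-5 + v)/(J + v))/3 + v/(-3)) = 3 - (((-5 + v)/(J + v))*(⅓) + v*(-⅓)) = 3 - ((-5 + v)/(3*(J + v)) - v/3) = 3 - (-v/3 + (-5 + v)/(3*(J + v))) = 3 + (v/3 - (-5 + v)/(3*(J + v))) = 3 + v/3 - (-5 + v)/(3*(J + v)))
f(s, H) = s + H*(-2 + 8*s)/(3*(-1 + s)) (f(s, H) = s + ((5 + (-1)² + 8*(-1) + 9*s + s*(-1))/(3*(s - 1)))*H = s + ((5 + 1 - 8 + 9*s - s)/(3*(-1 + s)))*H = s + ((-2 + 8*s)/(3*(-1 + s)))*H = s + H*(-2 + 8*s)/(3*(-1 + s)))
-26694 + f(32, 79) = -26694 + (32*(-1 + 32) - ⅔*79*(1 - 4*32))/(-1 + 32) = -26694 + (32*31 - ⅔*79*(1 - 128))/31 = -26694 + (992 - ⅔*79*(-127))/31 = -26694 + (992 + 20066/3)/31 = -26694 + (1/31)*(23042/3) = -26694 + 23042/93 = -2459500/93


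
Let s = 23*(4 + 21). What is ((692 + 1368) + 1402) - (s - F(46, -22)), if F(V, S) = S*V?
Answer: 1875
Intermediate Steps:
s = 575 (s = 23*25 = 575)
((692 + 1368) + 1402) - (s - F(46, -22)) = ((692 + 1368) + 1402) - (575 - (-22)*46) = (2060 + 1402) - (575 - 1*(-1012)) = 3462 - (575 + 1012) = 3462 - 1*1587 = 3462 - 1587 = 1875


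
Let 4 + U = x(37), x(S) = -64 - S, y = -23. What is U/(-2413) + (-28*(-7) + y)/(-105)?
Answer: -406424/253365 ≈ -1.6041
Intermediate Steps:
U = -105 (U = -4 + (-64 - 1*37) = -4 + (-64 - 37) = -4 - 101 = -105)
U/(-2413) + (-28*(-7) + y)/(-105) = -105/(-2413) + (-28*(-7) - 23)/(-105) = -105*(-1/2413) + (196 - 23)*(-1/105) = 105/2413 + 173*(-1/105) = 105/2413 - 173/105 = -406424/253365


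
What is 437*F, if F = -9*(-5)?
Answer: 19665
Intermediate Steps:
F = 45
437*F = 437*45 = 19665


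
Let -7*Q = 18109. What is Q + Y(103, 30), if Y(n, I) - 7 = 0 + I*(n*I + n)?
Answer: 93210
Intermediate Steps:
Y(n, I) = 7 + I*(n + I*n) (Y(n, I) = 7 + (0 + I*(n*I + n)) = 7 + (0 + I*(I*n + n)) = 7 + (0 + I*(n + I*n)) = 7 + I*(n + I*n))
Q = -2587 (Q = -1/7*18109 = -2587)
Q + Y(103, 30) = -2587 + (7 + 30*103 + 103*30**2) = -2587 + (7 + 3090 + 103*900) = -2587 + (7 + 3090 + 92700) = -2587 + 95797 = 93210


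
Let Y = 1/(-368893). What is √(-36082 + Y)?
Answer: I*√4910112364259711/368893 ≈ 189.95*I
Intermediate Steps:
Y = -1/368893 ≈ -2.7108e-6
√(-36082 + Y) = √(-36082 - 1/368893) = √(-13310397227/368893) = I*√4910112364259711/368893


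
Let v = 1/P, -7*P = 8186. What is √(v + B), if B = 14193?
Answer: √951081331726/8186 ≈ 119.13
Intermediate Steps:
P = -8186/7 (P = -⅐*8186 = -8186/7 ≈ -1169.4)
v = -7/8186 (v = 1/(-8186/7) = -7/8186 ≈ -0.00085512)
√(v + B) = √(-7/8186 + 14193) = √(116183891/8186) = √951081331726/8186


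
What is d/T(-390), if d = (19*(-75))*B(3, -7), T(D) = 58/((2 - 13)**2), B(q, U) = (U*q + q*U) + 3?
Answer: 6724575/58 ≈ 1.1594e+5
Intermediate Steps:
B(q, U) = 3 + 2*U*q (B(q, U) = (U*q + U*q) + 3 = 2*U*q + 3 = 3 + 2*U*q)
T(D) = 58/121 (T(D) = 58/((-11)**2) = 58/121)
d = 55575 (d = (19*(-75))*(3 + 2*(-7)*3) = -1425*(3 - 42) = -1425*(-39) = 55575)
d/T(-390) = 55575/(58/121) = 55575*(121/58) = 6724575/58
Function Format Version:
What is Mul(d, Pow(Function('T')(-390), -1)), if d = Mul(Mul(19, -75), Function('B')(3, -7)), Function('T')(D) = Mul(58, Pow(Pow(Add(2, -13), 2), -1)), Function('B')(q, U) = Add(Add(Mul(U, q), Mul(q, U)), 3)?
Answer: Rational(6724575, 58) ≈ 1.1594e+5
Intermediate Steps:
Function('B')(q, U) = Add(3, Mul(2, U, q)) (Function('B')(q, U) = Add(Add(Mul(U, q), Mul(U, q)), 3) = Add(Mul(2, U, q), 3) = Add(3, Mul(2, U, q)))
Function('T')(D) = Rational(58, 121) (Function('T')(D) = Mul(58, Pow(Pow(-11, 2), -1)) = Mul(58, Pow(121, -1)) = Mul(58, Rational(1, 121)) = Rational(58, 121))
d = 55575 (d = Mul(Mul(19, -75), Add(3, Mul(2, -7, 3))) = Mul(-1425, Add(3, -42)) = Mul(-1425, -39) = 55575)
Mul(d, Pow(Function('T')(-390), -1)) = Mul(55575, Pow(Rational(58, 121), -1)) = Mul(55575, Rational(121, 58)) = Rational(6724575, 58)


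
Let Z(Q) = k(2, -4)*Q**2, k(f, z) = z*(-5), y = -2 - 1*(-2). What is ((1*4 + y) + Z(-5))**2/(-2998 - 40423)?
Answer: -36288/6203 ≈ -5.8501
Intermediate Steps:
y = 0 (y = -2 + 2 = 0)
k(f, z) = -5*z
Z(Q) = 20*Q**2 (Z(Q) = (-5*(-4))*Q**2 = 20*Q**2)
((1*4 + y) + Z(-5))**2/(-2998 - 40423) = ((1*4 + 0) + 20*(-5)**2)**2/(-2998 - 40423) = ((4 + 0) + 20*25)**2/(-43421) = (4 + 500)**2*(-1/43421) = 504**2*(-1/43421) = 254016*(-1/43421) = -36288/6203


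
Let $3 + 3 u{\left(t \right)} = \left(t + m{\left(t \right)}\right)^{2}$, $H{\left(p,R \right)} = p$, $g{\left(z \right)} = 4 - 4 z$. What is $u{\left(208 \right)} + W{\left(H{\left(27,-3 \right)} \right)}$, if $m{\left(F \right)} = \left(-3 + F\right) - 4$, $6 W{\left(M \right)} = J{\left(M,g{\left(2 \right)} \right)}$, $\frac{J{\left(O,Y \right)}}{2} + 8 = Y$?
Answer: $\frac{167266}{3} \approx 55755.0$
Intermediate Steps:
$J{\left(O,Y \right)} = -16 + 2 Y$
$W{\left(M \right)} = -4$ ($W{\left(M \right)} = \frac{-16 + 2 \left(4 - 8\right)}{6} = \frac{-16 + 2 \left(-4\right)}{6} = \frac{-16 - 8}{6} = \frac{1}{6} \left(-24\right) = -4$)
$m{\left(F \right)} = -7 + F$ ($m{\left(F \right)} = \left(-3 + F\right) - 4 = -7 + F$)
$u{\left(t \right)} = -1 + \frac{\left(-7 + 2 t\right)^{2}}{3}$ ($u{\left(t \right)} = -1 + \frac{\left(t + \left(-7 + t\right)\right)^{2}}{3} = -1 + \frac{\left(-7 + 2 t\right)^{2}}{3}$)
$u{\left(208 \right)} + W{\left(H{\left(27,-3 \right)} \right)} = \left(-1 + \frac{\left(-7 + 2 \cdot 208\right)^{2}}{3}\right) - 4 = \left(-1 + \frac{\left(-7 + 416\right)^{2}}{3}\right) - 4 = \left(-1 + \frac{409^{2}}{3}\right) - 4 = \left(-1 + \frac{1}{3} \cdot 167281\right) - 4 = \left(-1 + \frac{167281}{3}\right) - 4 = \frac{167278}{3} - 4 = \frac{167266}{3}$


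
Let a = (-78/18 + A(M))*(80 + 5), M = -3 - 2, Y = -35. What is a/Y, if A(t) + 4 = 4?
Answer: 221/21 ≈ 10.524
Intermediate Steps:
M = -5
A(t) = 0 (A(t) = -4 + 4 = 0)
a = -1105/3 (a = (-78/18 + 0)*(80 + 5) = (-78*1/18 + 0)*85 = (-13/3 + 0)*85 = -13/3*85 = -1105/3 ≈ -368.33)
a/Y = -1105/3/(-35) = -1105/3*(-1/35) = 221/21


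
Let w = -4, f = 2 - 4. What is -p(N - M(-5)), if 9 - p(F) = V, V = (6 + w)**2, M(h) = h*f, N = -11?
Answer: -5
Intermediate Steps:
f = -2
M(h) = -2*h (M(h) = h*(-2) = -2*h)
V = 4 (V = (6 - 4)**2 = 2**2 = 4)
p(F) = 5 (p(F) = 9 - 1*4 = 9 - 4 = 5)
-p(N - M(-5)) = -1*5 = -5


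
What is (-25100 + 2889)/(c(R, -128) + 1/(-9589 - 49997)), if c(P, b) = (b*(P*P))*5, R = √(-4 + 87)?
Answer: 1323464646/3165208321 ≈ 0.41813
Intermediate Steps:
R = √83 ≈ 9.1104
c(P, b) = 5*b*P² (c(P, b) = (b*P²)*5 = 5*b*P²)
(-25100 + 2889)/(c(R, -128) + 1/(-9589 - 49997)) = (-25100 + 2889)/(5*(-128)*(√83)² + 1/(-9589 - 49997)) = -22211/(5*(-128)*83 + 1/(-59586)) = -22211/(-53120 - 1/59586) = -22211/(-3165208321/59586) = -22211*(-59586/3165208321) = 1323464646/3165208321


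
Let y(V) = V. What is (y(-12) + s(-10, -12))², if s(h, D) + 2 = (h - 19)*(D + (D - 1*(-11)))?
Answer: 131769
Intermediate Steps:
s(h, D) = -2 + (-19 + h)*(11 + 2*D) (s(h, D) = -2 + (h - 19)*(D + (D - 1*(-11))) = -2 + (-19 + h)*(D + (D + 11)) = -2 + (-19 + h)*(D + (11 + D)) = -2 + (-19 + h)*(11 + 2*D))
(y(-12) + s(-10, -12))² = (-12 + (-211 - 38*(-12) + 11*(-10) + 2*(-12)*(-10)))² = (-12 + (-211 + 456 - 110 + 240))² = (-12 + 375)² = 363² = 131769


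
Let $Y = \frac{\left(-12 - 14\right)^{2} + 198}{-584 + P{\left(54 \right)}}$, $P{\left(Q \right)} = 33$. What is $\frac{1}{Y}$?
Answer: $- \frac{29}{46} \approx -0.63043$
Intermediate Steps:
$Y = - \frac{46}{29}$ ($Y = \frac{\left(-12 - 14\right)^{2} + 198}{-584 + 33} = \frac{\left(-26\right)^{2} + 198}{-551} = \left(676 + 198\right) \left(- \frac{1}{551}\right) = 874 \left(- \frac{1}{551}\right) = - \frac{46}{29} \approx -1.5862$)
$\frac{1}{Y} = \frac{1}{- \frac{46}{29}} = - \frac{29}{46}$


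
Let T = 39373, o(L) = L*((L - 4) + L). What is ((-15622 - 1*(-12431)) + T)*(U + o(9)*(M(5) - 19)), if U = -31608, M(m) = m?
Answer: -1207465704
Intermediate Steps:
o(L) = L*(-4 + 2*L) (o(L) = L*((-4 + L) + L) = L*(-4 + 2*L))
((-15622 - 1*(-12431)) + T)*(U + o(9)*(M(5) - 19)) = ((-15622 - 1*(-12431)) + 39373)*(-31608 + (2*9*(-2 + 9))*(5 - 19)) = ((-15622 + 12431) + 39373)*(-31608 + (2*9*7)*(-14)) = (-3191 + 39373)*(-31608 + 126*(-14)) = 36182*(-31608 - 1764) = 36182*(-33372) = -1207465704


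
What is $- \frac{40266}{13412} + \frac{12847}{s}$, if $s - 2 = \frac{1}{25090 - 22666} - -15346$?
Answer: $- \frac{540186728181}{249487026418} \approx -2.1652$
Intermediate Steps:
$s = \frac{37203553}{2424}$ ($s = 2 + \left(\frac{1}{25090 - 22666} - -15346\right) = 2 + \left(\frac{1}{2424} + 15346\right) = 2 + \frac{37198705}{2424} = \frac{37203553}{2424} \approx 15348.0$)
$- \frac{40266}{13412} + \frac{12847}{s} = - \frac{40266}{13412} + \frac{12847}{\frac{37203553}{2424}} = \left(-40266\right) \frac{1}{13412} + 12847 \cdot \frac{2424}{37203553} = - \frac{20133}{6706} + \frac{31141128}{37203553} = - \frac{540186728181}{249487026418}$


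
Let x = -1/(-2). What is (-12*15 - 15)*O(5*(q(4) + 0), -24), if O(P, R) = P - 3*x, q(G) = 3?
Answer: -5265/2 ≈ -2632.5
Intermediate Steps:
x = ½ (x = -1*(-½) = ½ ≈ 0.50000)
O(P, R) = -3/2 + P (O(P, R) = P - 3*½ = P - 3/2 = -3/2 + P)
(-12*15 - 15)*O(5*(q(4) + 0), -24) = (-12*15 - 15)*(-3/2 + 5*(3 + 0)) = (-180 - 15)*(-3/2 + 5*3) = -195*(-3/2 + 15) = -195*27/2 = -5265/2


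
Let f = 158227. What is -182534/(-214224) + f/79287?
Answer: 2687144117/943621016 ≈ 2.8477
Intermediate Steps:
-182534/(-214224) + f/79287 = -182534/(-214224) + 158227/79287 = -182534*(-1/214224) + 158227*(1/79287) = 91267/107112 + 158227/79287 = 2687144117/943621016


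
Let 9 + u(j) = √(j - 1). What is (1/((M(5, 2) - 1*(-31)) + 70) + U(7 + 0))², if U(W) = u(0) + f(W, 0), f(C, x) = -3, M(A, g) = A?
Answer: 1604205/11236 - 1271*I/53 ≈ 142.77 - 23.981*I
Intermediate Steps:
u(j) = -9 + √(-1 + j) (u(j) = -9 + √(j - 1) = -9 + √(-1 + j))
U(W) = -12 + I (U(W) = (-9 + √(-1 + 0)) - 3 = (-9 + √(-1)) - 3 = (-9 + I) - 3 = -12 + I)
(1/((M(5, 2) - 1*(-31)) + 70) + U(7 + 0))² = (1/((5 - 1*(-31)) + 70) + (-12 + I))² = (1/((5 + 31) + 70) + (-12 + I))² = (1/(36 + 70) + (-12 + I))² = (1/106 + (-12 + I))² = (-1271/106 + I)²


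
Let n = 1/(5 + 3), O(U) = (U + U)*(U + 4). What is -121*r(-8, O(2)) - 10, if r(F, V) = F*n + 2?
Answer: -131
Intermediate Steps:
O(U) = 2*U*(4 + U) (O(U) = (2*U)*(4 + U) = 2*U*(4 + U))
n = ⅛ (n = 1/8 = ⅛ ≈ 0.12500)
r(F, V) = 2 + F/8 (r(F, V) = F*(⅛) + 2 = F/8 + 2 = 2 + F/8)
-121*r(-8, O(2)) - 10 = -121*(2 + (⅛)*(-8)) - 10 = -121*(2 - 1) - 10 = -121*1 - 10 = -121 - 10 = -131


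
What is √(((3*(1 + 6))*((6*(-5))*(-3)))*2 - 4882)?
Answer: I*√1102 ≈ 33.196*I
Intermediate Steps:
√(((3*(1 + 6))*((6*(-5))*(-3)))*2 - 4882) = √(((3*7)*(-30*(-3)))*2 - 4882) = √((21*90)*2 - 4882) = √(1890*2 - 4882) = √(3780 - 4882) = √(-1102) = I*√1102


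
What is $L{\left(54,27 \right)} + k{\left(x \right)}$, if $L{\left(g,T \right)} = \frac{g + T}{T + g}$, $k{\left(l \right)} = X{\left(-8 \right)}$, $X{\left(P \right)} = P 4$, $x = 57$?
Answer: $-31$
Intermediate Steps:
$X{\left(P \right)} = 4 P$
$k{\left(l \right)} = -32$ ($k{\left(l \right)} = 4 \left(-8\right) = -32$)
$L{\left(g,T \right)} = 1$ ($L{\left(g,T \right)} = \frac{T + g}{T + g} = 1$)
$L{\left(54,27 \right)} + k{\left(x \right)} = 1 - 32 = -31$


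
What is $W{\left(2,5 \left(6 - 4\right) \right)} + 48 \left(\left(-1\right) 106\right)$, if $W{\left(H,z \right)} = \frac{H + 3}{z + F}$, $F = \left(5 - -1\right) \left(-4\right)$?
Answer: $- \frac{71237}{14} \approx -5088.4$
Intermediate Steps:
$F = -24$ ($F = \left(5 + 1\right) \left(-4\right) = 6 \left(-4\right) = -24$)
$W{\left(H,z \right)} = \frac{3 + H}{-24 + z}$ ($W{\left(H,z \right)} = \frac{H + 3}{z - 24} = \frac{3 + H}{-24 + z}$)
$W{\left(2,5 \left(6 - 4\right) \right)} + 48 \left(\left(-1\right) 106\right) = \frac{3 + 2}{-24 + 5 \left(6 - 4\right)} + 48 \left(\left(-1\right) 106\right) = \frac{1}{-24 + 5 \cdot 2} \cdot 5 + 48 \left(-106\right) = \frac{1}{-24 + 10} \cdot 5 - 5088 = \frac{1}{-14} \cdot 5 - 5088 = \left(- \frac{1}{14}\right) 5 - 5088 = - \frac{5}{14} - 5088 = - \frac{71237}{14}$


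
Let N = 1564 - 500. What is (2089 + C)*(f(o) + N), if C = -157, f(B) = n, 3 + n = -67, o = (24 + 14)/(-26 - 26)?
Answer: 1920408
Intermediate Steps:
N = 1064
o = -19/26 (o = 38/(-52) = 38*(-1/52) = -19/26 ≈ -0.73077)
n = -70 (n = -3 - 67 = -70)
f(B) = -70
(2089 + C)*(f(o) + N) = (2089 - 157)*(-70 + 1064) = 1932*994 = 1920408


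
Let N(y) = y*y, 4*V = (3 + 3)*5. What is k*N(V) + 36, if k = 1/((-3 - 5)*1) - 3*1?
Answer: -4473/32 ≈ -139.78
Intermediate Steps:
V = 15/2 (V = ((3 + 3)*5)/4 = (6*5)/4 = (1/4)*30 = 15/2 ≈ 7.5000)
N(y) = y**2
k = -25/8 (k = 1/(-8*1) - 3 = 1/(-8) - 3 = -1/8 - 3 = -25/8 ≈ -3.1250)
k*N(V) + 36 = -25*(15/2)**2/8 + 36 = -25/8*225/4 + 36 = -5625/32 + 36 = -4473/32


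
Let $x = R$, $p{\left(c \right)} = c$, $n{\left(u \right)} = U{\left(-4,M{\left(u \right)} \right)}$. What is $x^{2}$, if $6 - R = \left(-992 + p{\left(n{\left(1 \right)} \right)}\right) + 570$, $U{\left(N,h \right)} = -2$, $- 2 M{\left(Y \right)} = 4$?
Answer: $184900$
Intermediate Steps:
$M{\left(Y \right)} = -2$ ($M{\left(Y \right)} = \left(- \frac{1}{2}\right) 4 = -2$)
$n{\left(u \right)} = -2$
$R = 430$ ($R = 6 - \left(\left(-992 - 2\right) + 570\right) = 6 - \left(-994 + 570\right) = 6 - -424 = 6 + 424 = 430$)
$x = 430$
$x^{2} = 430^{2} = 184900$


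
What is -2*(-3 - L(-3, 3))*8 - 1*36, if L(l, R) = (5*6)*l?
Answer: -1428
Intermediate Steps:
L(l, R) = 30*l
-2*(-3 - L(-3, 3))*8 - 1*36 = -2*(-3 - 30*(-3))*8 - 1*36 = -2*(-3 - 1*(-90))*8 - 36 = -2*(-3 + 90)*8 - 36 = -2*87*8 - 36 = -174*8 - 36 = -1392 - 36 = -1428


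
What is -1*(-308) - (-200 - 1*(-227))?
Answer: 281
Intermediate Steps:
-1*(-308) - (-200 - 1*(-227)) = 308 - (-200 + 227) = 308 - 1*27 = 308 - 27 = 281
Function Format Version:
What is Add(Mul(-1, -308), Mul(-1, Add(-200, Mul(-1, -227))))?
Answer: 281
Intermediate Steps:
Add(Mul(-1, -308), Mul(-1, Add(-200, Mul(-1, -227)))) = Add(308, Mul(-1, Add(-200, 227))) = Add(308, Mul(-1, 27)) = Add(308, -27) = 281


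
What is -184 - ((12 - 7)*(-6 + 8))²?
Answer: -284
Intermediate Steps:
-184 - ((12 - 7)*(-6 + 8))² = -184 - (5*2)² = -184 - 1*10² = -184 - 1*100 = -184 - 100 = -284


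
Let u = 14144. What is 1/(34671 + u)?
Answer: 1/48815 ≈ 2.0486e-5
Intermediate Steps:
1/(34671 + u) = 1/(34671 + 14144) = 1/48815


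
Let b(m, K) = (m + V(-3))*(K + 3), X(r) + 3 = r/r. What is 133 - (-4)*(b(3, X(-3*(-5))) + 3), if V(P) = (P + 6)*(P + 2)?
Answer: 145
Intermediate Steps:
X(r) = -2 (X(r) = -3 + r/r = -3 + 1 = -2)
V(P) = (2 + P)*(6 + P) (V(P) = (6 + P)*(2 + P) = (2 + P)*(6 + P))
b(m, K) = (-3 + m)*(3 + K) (b(m, K) = (m + (12 + (-3)² + 8*(-3)))*(K + 3) = (m + (12 + 9 - 24))*(3 + K) = (m - 3)*(3 + K) = (-3 + m)*(3 + K))
133 - (-4)*(b(3, X(-3*(-5))) + 3) = 133 - (-4)*((-9 - 3*(-2) + 3*3 - 2*3) + 3) = 133 - (-4)*((-9 + 6 + 9 - 6) + 3) = 133 - (-4)*(0 + 3) = 133 - (-4)*3 = 133 - 1*(-12) = 133 + 12 = 145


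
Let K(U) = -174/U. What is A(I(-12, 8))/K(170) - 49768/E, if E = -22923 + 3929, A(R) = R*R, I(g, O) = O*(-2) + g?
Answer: -630715172/826239 ≈ -763.36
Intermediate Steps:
I(g, O) = g - 2*O (I(g, O) = -2*O + g = g - 2*O)
A(R) = R²
E = -18994
A(I(-12, 8))/K(170) - 49768/E = (-12 - 2*8)²/((-174/170)) - 49768/(-18994) = (-12 - 16)²/((-174*1/170)) - 49768*(-1/18994) = (-28)²/(-87/85) + 24884/9497 = 784*(-85/87) + 24884/9497 = -66640/87 + 24884/9497 = -630715172/826239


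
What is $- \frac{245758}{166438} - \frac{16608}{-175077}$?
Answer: $- \frac{6710395177}{4856577621} \approx -1.3817$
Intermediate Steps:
$- \frac{245758}{166438} - \frac{16608}{-175077} = \left(-245758\right) \frac{1}{166438} - - \frac{5536}{58359} = - \frac{122879}{83219} + \frac{5536}{58359} = - \frac{6710395177}{4856577621}$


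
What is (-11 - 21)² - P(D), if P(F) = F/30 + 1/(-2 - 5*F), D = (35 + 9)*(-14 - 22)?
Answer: 42630507/39590 ≈ 1076.8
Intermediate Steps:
D = -1584 (D = 44*(-36) = -1584)
P(F) = 1/(-2 - 5*F) + F/30 (P(F) = F*(1/30) + 1/(-2 - 5*F) = F/30 + 1/(-2 - 5*F) = 1/(-2 - 5*F) + F/30)
(-11 - 21)² - P(D) = (-11 - 21)² - (-30 + 2*(-1584) + 5*(-1584)²)/(30*(2 + 5*(-1584))) = (-32)² - (-30 - 3168 + 5*2509056)/(30*(2 - 7920)) = 1024 - (-30 - 3168 + 12545280)/(30*(-7918)) = 1024 - (-1)*12542082/(30*7918) = 1024 - 1*(-2090347/39590) = 1024 + 2090347/39590 = 42630507/39590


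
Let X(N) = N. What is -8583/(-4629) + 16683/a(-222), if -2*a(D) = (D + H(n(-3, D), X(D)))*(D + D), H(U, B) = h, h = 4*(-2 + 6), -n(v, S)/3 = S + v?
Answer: 35032461/23521492 ≈ 1.4894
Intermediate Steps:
n(v, S) = -3*S - 3*v (n(v, S) = -3*(S + v) = -3*S - 3*v)
h = 16 (h = 4*4 = 16)
H(U, B) = 16
a(D) = -D*(16 + D) (a(D) = -(D + 16)*(D + D)/2 = -(16 + D)*2*D/2 = -D*(16 + D))
-8583/(-4629) + 16683/a(-222) = -8583/(-4629) + 16683/((-1*(-222)*(16 - 222))) = -8583*(-1/4629) + 16683/((-1*(-222)*(-206))) = 2861/1543 + 16683/(-45732) = 2861/1543 + 16683*(-1/45732) = 2861/1543 - 5561/15244 = 35032461/23521492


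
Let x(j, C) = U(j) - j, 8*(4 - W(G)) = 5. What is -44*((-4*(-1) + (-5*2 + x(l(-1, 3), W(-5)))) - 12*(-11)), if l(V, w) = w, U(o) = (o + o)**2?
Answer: -6996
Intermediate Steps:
W(G) = 27/8 (W(G) = 4 - 1/8*5 = 4 - 5/8 = 27/8)
U(o) = 4*o**2 (U(o) = (2*o)**2 = 4*o**2)
x(j, C) = -j + 4*j**2 (x(j, C) = 4*j**2 - j = -j + 4*j**2)
-44*((-4*(-1) + (-5*2 + x(l(-1, 3), W(-5)))) - 12*(-11)) = -44*((-4*(-1) + (-5*2 + 3*(-1 + 4*3))) - 12*(-11)) = -44*((4 + (-10 + 3*(-1 + 12))) + 132) = -44*((4 + (-10 + 3*11)) + 132) = -44*((4 + (-10 + 33)) + 132) = -44*((4 + 23) + 132) = -44*(27 + 132) = -44*159 = -6996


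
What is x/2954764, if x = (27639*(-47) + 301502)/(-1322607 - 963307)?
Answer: 997531/6754336394296 ≈ 1.4769e-7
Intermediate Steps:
x = 997531/2285914 (x = (-1299033 + 301502)/(-2285914) = -997531*(-1/2285914) = 997531/2285914 ≈ 0.43638)
x/2954764 = (997531/2285914)/2954764 = (997531/2285914)*(1/2954764) = 997531/6754336394296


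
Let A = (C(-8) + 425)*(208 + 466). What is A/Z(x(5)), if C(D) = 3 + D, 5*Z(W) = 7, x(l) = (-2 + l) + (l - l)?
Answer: 202200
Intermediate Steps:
x(l) = -2 + l (x(l) = (-2 + l) + 0 = -2 + l)
Z(W) = 7/5 (Z(W) = (⅕)*7 = 7/5)
A = 283080 (A = ((3 - 8) + 425)*(208 + 466) = (-5 + 425)*674 = 420*674 = 283080)
A/Z(x(5)) = 283080/(7/5) = 283080*(5/7) = 202200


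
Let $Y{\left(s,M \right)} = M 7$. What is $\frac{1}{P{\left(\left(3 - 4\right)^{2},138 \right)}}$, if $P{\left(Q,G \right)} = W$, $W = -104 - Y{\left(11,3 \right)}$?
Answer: $- \frac{1}{125} \approx -0.008$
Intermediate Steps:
$Y{\left(s,M \right)} = 7 M$
$W = -125$ ($W = -104 - 7 \cdot 3 = -104 - 21 = -125$)
$P{\left(Q,G \right)} = -125$
$\frac{1}{P{\left(\left(3 - 4\right)^{2},138 \right)}} = \frac{1}{-125} = - \frac{1}{125}$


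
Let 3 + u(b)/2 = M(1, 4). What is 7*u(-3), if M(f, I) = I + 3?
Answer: 56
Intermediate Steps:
M(f, I) = 3 + I
u(b) = 8 (u(b) = -6 + 2*(3 + 4) = -6 + 2*7 = -6 + 14 = 8)
7*u(-3) = 7*8 = 56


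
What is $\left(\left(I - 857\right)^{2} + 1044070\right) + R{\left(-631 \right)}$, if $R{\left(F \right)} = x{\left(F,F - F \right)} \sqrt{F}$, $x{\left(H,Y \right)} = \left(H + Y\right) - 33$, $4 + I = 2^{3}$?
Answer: $1771679 - 664 i \sqrt{631} \approx 1.7717 \cdot 10^{6} - 16680.0 i$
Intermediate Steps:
$I = 4$ ($I = -4 + 2^{3} = -4 + 8 = 4$)
$x{\left(H,Y \right)} = -33 + H + Y$
$R{\left(F \right)} = \sqrt{F} \left(-33 + F\right)$ ($R{\left(F \right)} = \left(-33 + F + \left(F - F\right)\right) \sqrt{F} = \left(-33 + F + 0\right) \sqrt{F} = \left(-33 + F\right) \sqrt{F} = \sqrt{F} \left(-33 + F\right)$)
$\left(\left(I - 857\right)^{2} + 1044070\right) + R{\left(-631 \right)} = \left(\left(4 - 857\right)^{2} + 1044070\right) + \sqrt{-631} \left(-33 - 631\right) = \left(\left(-853\right)^{2} + 1044070\right) + i \sqrt{631} \left(-664\right) = \left(727609 + 1044070\right) - 664 i \sqrt{631} = 1771679 - 664 i \sqrt{631}$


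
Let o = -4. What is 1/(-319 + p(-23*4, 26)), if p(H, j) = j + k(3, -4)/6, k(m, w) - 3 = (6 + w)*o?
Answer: -6/1763 ≈ -0.0034033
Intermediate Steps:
k(m, w) = -21 - 4*w (k(m, w) = 3 + (6 + w)*(-4) = 3 + (-24 - 4*w) = -21 - 4*w)
p(H, j) = -5/6 + j (p(H, j) = j + (-21 - 4*(-4))/6 = j + (-21 + 16)*(1/6) = j - 5*1/6 = j - 5/6 = -5/6 + j)
1/(-319 + p(-23*4, 26)) = 1/(-319 + (-5/6 + 26)) = 1/(-319 + 151/6) = 1/(-1763/6) = -6/1763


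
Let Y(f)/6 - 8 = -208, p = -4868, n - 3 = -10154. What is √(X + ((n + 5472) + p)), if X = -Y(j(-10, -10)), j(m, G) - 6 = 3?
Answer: I*√8347 ≈ 91.362*I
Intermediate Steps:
n = -10151 (n = 3 - 10154 = -10151)
j(m, G) = 9 (j(m, G) = 6 + 3 = 9)
Y(f) = -1200 (Y(f) = 48 + 6*(-208) = 48 - 1248 = -1200)
X = 1200 (X = -1*(-1200) = 1200)
√(X + ((n + 5472) + p)) = √(1200 + ((-10151 + 5472) - 4868)) = √(1200 + (-4679 - 4868)) = √(1200 - 9547) = √(-8347) = I*√8347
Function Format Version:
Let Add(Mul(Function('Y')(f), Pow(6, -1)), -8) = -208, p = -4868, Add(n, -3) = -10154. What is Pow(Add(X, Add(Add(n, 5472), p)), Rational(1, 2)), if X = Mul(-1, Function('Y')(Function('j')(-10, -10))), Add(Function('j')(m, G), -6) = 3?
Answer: Mul(I, Pow(8347, Rational(1, 2))) ≈ Mul(91.362, I)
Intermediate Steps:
n = -10151 (n = Add(3, -10154) = -10151)
Function('j')(m, G) = 9 (Function('j')(m, G) = Add(6, 3) = 9)
Function('Y')(f) = -1200 (Function('Y')(f) = Add(48, Mul(6, -208)) = Add(48, -1248) = -1200)
X = 1200 (X = Mul(-1, -1200) = 1200)
Pow(Add(X, Add(Add(n, 5472), p)), Rational(1, 2)) = Pow(Add(1200, Add(Add(-10151, 5472), -4868)), Rational(1, 2)) = Pow(Add(1200, Add(-4679, -4868)), Rational(1, 2)) = Pow(Add(1200, -9547), Rational(1, 2)) = Pow(-8347, Rational(1, 2)) = Mul(I, Pow(8347, Rational(1, 2)))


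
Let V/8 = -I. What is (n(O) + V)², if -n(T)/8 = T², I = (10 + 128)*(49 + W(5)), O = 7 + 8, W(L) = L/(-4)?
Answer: 2971994256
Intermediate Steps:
W(L) = -L/4 (W(L) = L*(-¼) = -L/4)
O = 15
I = 13179/2 (I = (10 + 128)*(49 - ¼*5) = 138*(49 - 5/4) = 138*(191/4) = 13179/2 ≈ 6589.5)
V = -52716 (V = 8*(-1*13179/2) = 8*(-13179/2) = -52716)
n(T) = -8*T²
(n(O) + V)² = (-8*15² - 52716)² = (-8*225 - 52716)² = (-1800 - 52716)² = (-54516)² = 2971994256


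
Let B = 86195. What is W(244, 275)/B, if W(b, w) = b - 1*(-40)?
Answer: 284/86195 ≈ 0.0032949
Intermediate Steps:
W(b, w) = 40 + b (W(b, w) = b + 40 = 40 + b)
W(244, 275)/B = (40 + 244)/86195 = 284*(1/86195) = 284/86195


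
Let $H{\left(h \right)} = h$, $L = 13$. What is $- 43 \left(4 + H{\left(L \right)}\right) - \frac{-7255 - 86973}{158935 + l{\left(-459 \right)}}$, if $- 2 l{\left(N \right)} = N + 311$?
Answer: $- \frac{116141351}{159009} \approx -730.41$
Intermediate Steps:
$l{\left(N \right)} = - \frac{311}{2} - \frac{N}{2}$ ($l{\left(N \right)} = - \frac{N + 311}{2} = - \frac{311 + N}{2} = - \frac{311}{2} - \frac{N}{2}$)
$- 43 \left(4 + H{\left(L \right)}\right) - \frac{-7255 - 86973}{158935 + l{\left(-459 \right)}} = - 43 \left(4 + 13\right) - \frac{-7255 - 86973}{158935 - -74} = \left(-43\right) 17 - - \frac{94228}{158935 + \left(- \frac{311}{2} + \frac{459}{2}\right)} = -731 - - \frac{94228}{158935 + 74} = -731 - - \frac{94228}{159009} = -731 + \frac{94228}{159009} = - \frac{116141351}{159009}$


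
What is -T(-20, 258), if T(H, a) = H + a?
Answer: -238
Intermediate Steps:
-T(-20, 258) = -(-20 + 258) = -1*238 = -238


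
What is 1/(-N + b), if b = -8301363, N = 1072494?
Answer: -1/9373857 ≈ -1.0668e-7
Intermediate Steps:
1/(-N + b) = 1/(-1*1072494 - 8301363) = 1/(-1072494 - 8301363) = 1/(-9373857) = -1/9373857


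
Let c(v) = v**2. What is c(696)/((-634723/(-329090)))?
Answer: 5497119360/21887 ≈ 2.5116e+5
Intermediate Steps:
c(696)/((-634723/(-329090))) = 696**2/((-634723/(-329090))) = 484416/((-634723*(-1/329090))) = 484416/(634723/329090) = 484416*(329090/634723) = 5497119360/21887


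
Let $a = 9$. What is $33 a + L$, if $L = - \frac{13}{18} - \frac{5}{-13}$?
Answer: $\frac{69419}{234} \approx 296.66$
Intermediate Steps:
$L = - \frac{79}{234}$ ($L = \left(-13\right) \frac{1}{18} - - \frac{5}{13} = - \frac{13}{18} + \frac{5}{13} = - \frac{79}{234} \approx -0.33761$)
$33 a + L = 33 \cdot 9 - \frac{79}{234} = 297 - \frac{79}{234} = \frac{69419}{234}$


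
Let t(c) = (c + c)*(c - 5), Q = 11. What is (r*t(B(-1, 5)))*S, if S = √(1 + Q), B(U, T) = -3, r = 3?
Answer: 288*√3 ≈ 498.83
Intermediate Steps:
t(c) = 2*c*(-5 + c) (t(c) = (2*c)*(-5 + c) = 2*c*(-5 + c))
S = 2*√3 (S = √(1 + 11) = √12 = 2*√3 ≈ 3.4641)
(r*t(B(-1, 5)))*S = (3*(2*(-3)*(-5 - 3)))*(2*√3) = (3*(2*(-3)*(-8)))*(2*√3) = (3*48)*(2*√3) = 144*(2*√3) = 288*√3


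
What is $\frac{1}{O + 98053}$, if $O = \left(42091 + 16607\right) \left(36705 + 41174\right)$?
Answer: $\frac{1}{4571439595} \approx 2.1875 \cdot 10^{-10}$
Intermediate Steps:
$O = 4571341542$ ($O = 58698 \cdot 77879 = 4571341542$)
$\frac{1}{O + 98053} = \frac{1}{4571341542 + 98053} = \frac{1}{4571439595}$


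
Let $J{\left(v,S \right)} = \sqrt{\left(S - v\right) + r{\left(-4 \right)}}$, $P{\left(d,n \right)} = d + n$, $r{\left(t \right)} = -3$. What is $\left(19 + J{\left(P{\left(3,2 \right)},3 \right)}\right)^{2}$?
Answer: $\left(19 + i \sqrt{5}\right)^{2} \approx 356.0 + 84.971 i$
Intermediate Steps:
$J{\left(v,S \right)} = \sqrt{-3 + S - v}$ ($J{\left(v,S \right)} = \sqrt{\left(S - v\right) - 3} = \sqrt{-3 + S - v}$)
$\left(19 + J{\left(P{\left(3,2 \right)},3 \right)}\right)^{2} = \left(19 + \sqrt{-3 + 3 - \left(3 + 2\right)}\right)^{2} = \left(19 + \sqrt{-3 + 3 - 5}\right)^{2} = \left(19 + \sqrt{-5}\right)^{2} = \left(19 + i \sqrt{5}\right)^{2}$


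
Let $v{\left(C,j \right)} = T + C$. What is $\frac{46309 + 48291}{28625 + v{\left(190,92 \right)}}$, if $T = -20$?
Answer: $\frac{18920}{5759} \approx 3.2853$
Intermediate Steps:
$v{\left(C,j \right)} = -20 + C$
$\frac{46309 + 48291}{28625 + v{\left(190,92 \right)}} = \frac{46309 + 48291}{28625 + \left(-20 + 190\right)} = \frac{94600}{28625 + 170} = \frac{94600}{28795} = 94600 \cdot \frac{1}{28795} = \frac{18920}{5759}$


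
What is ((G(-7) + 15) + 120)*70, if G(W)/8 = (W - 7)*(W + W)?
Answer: 119210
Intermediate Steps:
G(W) = 16*W*(-7 + W) (G(W) = 8*((W - 7)*(W + W)) = 8*((-7 + W)*(2*W)) = 8*(2*W*(-7 + W)) = 16*W*(-7 + W))
((G(-7) + 15) + 120)*70 = ((16*(-7)*(-7 - 7) + 15) + 120)*70 = ((16*(-7)*(-14) + 15) + 120)*70 = ((1568 + 15) + 120)*70 = (1583 + 120)*70 = 1703*70 = 119210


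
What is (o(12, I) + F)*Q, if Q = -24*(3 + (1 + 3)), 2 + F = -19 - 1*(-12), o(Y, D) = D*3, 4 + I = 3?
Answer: 2016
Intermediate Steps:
I = -1 (I = -4 + 3 = -1)
o(Y, D) = 3*D
F = -9 (F = -2 + (-19 - 1*(-12)) = -2 + (-19 + 12) = -2 - 7 = -9)
Q = -168 (Q = -24*(3 + 4) = -24*7 = -4*42 = -168)
(o(12, I) + F)*Q = (3*(-1) - 9)*(-168) = (-3 - 9)*(-168) = -12*(-168) = 2016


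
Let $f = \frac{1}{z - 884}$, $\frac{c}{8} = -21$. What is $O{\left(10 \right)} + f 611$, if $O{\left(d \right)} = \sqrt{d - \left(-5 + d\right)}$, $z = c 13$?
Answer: $- \frac{47}{236} + \sqrt{5} \approx 2.0369$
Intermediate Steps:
$c = -168$ ($c = 8 \left(-21\right) = -168$)
$z = -2184$ ($z = \left(-168\right) 13 = -2184$)
$O{\left(d \right)} = \sqrt{5}$
$f = - \frac{1}{3068}$ ($f = \frac{1}{-2184 - 884} = \frac{1}{-3068} = - \frac{1}{3068} \approx -0.00032595$)
$O{\left(10 \right)} + f 611 = \sqrt{5} - \frac{47}{236} = - \frac{47}{236} + \sqrt{5}$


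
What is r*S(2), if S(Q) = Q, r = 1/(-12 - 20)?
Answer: -1/16 ≈ -0.062500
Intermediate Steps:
r = -1/32 (r = 1/(-32) = -1/32 ≈ -0.031250)
r*S(2) = -1/32*2 = -1/16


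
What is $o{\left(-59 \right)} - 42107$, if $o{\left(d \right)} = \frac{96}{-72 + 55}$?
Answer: $- \frac{715915}{17} \approx -42113.0$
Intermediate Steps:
$o{\left(d \right)} = - \frac{96}{17}$ ($o{\left(d \right)} = \frac{96}{-17} = 96 \left(- \frac{1}{17}\right) = - \frac{96}{17}$)
$o{\left(-59 \right)} - 42107 = - \frac{96}{17} - 42107 = - \frac{715915}{17}$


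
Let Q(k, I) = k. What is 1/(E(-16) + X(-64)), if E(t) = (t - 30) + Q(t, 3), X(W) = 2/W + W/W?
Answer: -32/1953 ≈ -0.016385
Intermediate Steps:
X(W) = 1 + 2/W (X(W) = 2/W + 1 = 1 + 2/W)
E(t) = -30 + 2*t (E(t) = (t - 30) + t = (-30 + t) + t = -30 + 2*t)
1/(E(-16) + X(-64)) = 1/((-30 + 2*(-16)) + (2 - 64)/(-64)) = 1/((-30 - 32) - 1/64*(-62)) = 1/(-62 + 31/32) = 1/(-1953/32) = -32/1953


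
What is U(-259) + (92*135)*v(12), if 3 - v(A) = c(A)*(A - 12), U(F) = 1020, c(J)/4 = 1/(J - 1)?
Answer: 38280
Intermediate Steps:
c(J) = 4/(-1 + J) (c(J) = 4/(J - 1) = 4/(-1 + J))
v(A) = 3 - 4*(-12 + A)/(-1 + A) (v(A) = 3 - 4/(-1 + A)*(A - 12) = 3 - 4/(-1 + A)*(-12 + A) = 3 - 4*(-12 + A)/(-1 + A))
U(-259) + (92*135)*v(12) = 1020 + (92*135)*((45 - 1*12)/(-1 + 12)) = 1020 + 12420*((45 - 12)/11) = 1020 + 12420*((1/11)*33) = 1020 + 12420*3 = 1020 + 37260 = 38280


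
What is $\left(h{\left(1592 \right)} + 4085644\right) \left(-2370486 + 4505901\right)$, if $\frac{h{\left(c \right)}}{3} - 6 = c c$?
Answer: $24960981247410$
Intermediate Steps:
$h{\left(c \right)} = 18 + 3 c^{2}$ ($h{\left(c \right)} = 18 + 3 c c = 18 + 3 c^{2}$)
$\left(h{\left(1592 \right)} + 4085644\right) \left(-2370486 + 4505901\right) = \left(\left(18 + 3 \cdot 1592^{2}\right) + 4085644\right) \left(-2370486 + 4505901\right) = \left(\left(18 + 3 \cdot 2534464\right) + 4085644\right) 2135415 = \left(\left(18 + 7603392\right) + 4085644\right) 2135415 = \left(7603410 + 4085644\right) 2135415 = 11689054 \cdot 2135415 = 24960981247410$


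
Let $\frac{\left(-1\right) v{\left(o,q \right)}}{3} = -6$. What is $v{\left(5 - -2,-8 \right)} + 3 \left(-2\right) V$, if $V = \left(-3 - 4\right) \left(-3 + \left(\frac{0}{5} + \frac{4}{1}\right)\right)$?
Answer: $60$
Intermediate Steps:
$v{\left(o,q \right)} = 18$ ($v{\left(o,q \right)} = \left(-3\right) \left(-6\right) = 18$)
$V = -7$ ($V = - 7 \left(-3 + \left(0 \cdot \frac{1}{5} + 4 \cdot 1\right)\right) = - 7 \left(-3 + \left(0 + 4\right)\right) = - 7 \left(-3 + 4\right) = \left(-7\right) 1 = -7$)
$v{\left(5 - -2,-8 \right)} + 3 \left(-2\right) V = 18 + 3 \left(-2\right) \left(-7\right) = 18 - -42 = 18 + 42 = 60$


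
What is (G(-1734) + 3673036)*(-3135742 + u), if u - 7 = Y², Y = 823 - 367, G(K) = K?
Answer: -10748834324298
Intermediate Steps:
Y = 456
u = 207943 (u = 7 + 456² = 7 + 207936 = 207943)
(G(-1734) + 3673036)*(-3135742 + u) = (-1734 + 3673036)*(-3135742 + 207943) = 3671302*(-2927799) = -10748834324298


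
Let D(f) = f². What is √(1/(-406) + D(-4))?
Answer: √2636970/406 ≈ 3.9997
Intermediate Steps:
√(1/(-406) + D(-4)) = √(1/(-406) + (-4)²) = √(-1/406 + 16) = √(6495/406) = √2636970/406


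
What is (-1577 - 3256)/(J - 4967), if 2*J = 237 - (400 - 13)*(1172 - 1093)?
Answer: 4833/20135 ≈ 0.24003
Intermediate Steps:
J = -15168 (J = (237 - (400 - 13)*(1172 - 1093))/2 = (237 - 387*79)/2 = (237 - 1*30573)/2 = (237 - 30573)/2 = (½)*(-30336) = -15168)
(-1577 - 3256)/(J - 4967) = (-1577 - 3256)/(-15168 - 4967) = -4833/(-20135) = -4833*(-1/20135) = 4833/20135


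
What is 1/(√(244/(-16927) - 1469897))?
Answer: -I*√421159785857301/24880946763 ≈ -0.00082481*I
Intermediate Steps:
1/(√(244/(-16927) - 1469897)) = 1/(√(-1/16927*244 - 1469897)) = 1/(√(-244/16927 - 1469897)) = 1/(√(-24880946763/16927)) = 1/(I*√421159785857301/16927) = -I*√421159785857301/24880946763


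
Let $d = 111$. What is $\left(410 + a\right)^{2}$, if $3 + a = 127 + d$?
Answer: $416025$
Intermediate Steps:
$a = 235$ ($a = -3 + \left(127 + 111\right) = -3 + 238 = 235$)
$\left(410 + a\right)^{2} = \left(410 + 235\right)^{2} = 645^{2} = 416025$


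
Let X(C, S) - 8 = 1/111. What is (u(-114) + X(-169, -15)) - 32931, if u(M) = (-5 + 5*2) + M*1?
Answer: -3666551/111 ≈ -33032.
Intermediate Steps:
X(C, S) = 889/111 (X(C, S) = 8 + 1/111 = 889/111)
u(M) = 5 + M (u(M) = (-5 + 10) + M = 5 + M)
(u(-114) + X(-169, -15)) - 32931 = ((5 - 114) + 889/111) - 32931 = (-109 + 889/111) - 32931 = -11210/111 - 32931 = -3666551/111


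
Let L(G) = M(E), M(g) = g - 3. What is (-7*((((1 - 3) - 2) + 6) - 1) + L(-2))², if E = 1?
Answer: 81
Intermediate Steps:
M(g) = -3 + g
L(G) = -2 (L(G) = -3 + 1 = -2)
(-7*((((1 - 3) - 2) + 6) - 1) + L(-2))² = (-7*((((1 - 3) - 2) + 6) - 1) - 2)² = (-7*(((-2 - 2) + 6) - 1) - 2)² = (-7*((-4 + 6) - 1) - 2)² = (-7*(2 - 1) - 2)² = (-7*1 - 2)² = (-7 - 2)² = (-9)² = 81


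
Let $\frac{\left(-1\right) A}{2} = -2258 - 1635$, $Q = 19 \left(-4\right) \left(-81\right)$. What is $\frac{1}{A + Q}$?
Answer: $\frac{1}{13942} \approx 7.1726 \cdot 10^{-5}$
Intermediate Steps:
$Q = 6156$ ($Q = \left(-76\right) \left(-81\right) = 6156$)
$A = 7786$ ($A = - 2 \left(-2258 - 1635\right) = \left(-2\right) \left(-3893\right) = 7786$)
$\frac{1}{A + Q} = \frac{1}{7786 + 6156} = \frac{1}{13942}$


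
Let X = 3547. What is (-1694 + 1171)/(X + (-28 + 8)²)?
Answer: -523/3947 ≈ -0.13251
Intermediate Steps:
(-1694 + 1171)/(X + (-28 + 8)²) = (-1694 + 1171)/(3547 + (-28 + 8)²) = -523/(3547 + (-20)²) = -523/(3547 + 400) = -523/3947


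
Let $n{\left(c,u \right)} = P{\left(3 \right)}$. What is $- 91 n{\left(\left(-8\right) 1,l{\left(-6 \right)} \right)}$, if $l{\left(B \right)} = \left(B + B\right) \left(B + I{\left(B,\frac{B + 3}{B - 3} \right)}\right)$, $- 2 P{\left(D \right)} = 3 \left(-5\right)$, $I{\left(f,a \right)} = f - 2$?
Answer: $- \frac{1365}{2} \approx -682.5$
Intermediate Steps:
$I{\left(f,a \right)} = -2 + f$
$P{\left(D \right)} = \frac{15}{2}$ ($P{\left(D \right)} = - \frac{3 \left(-5\right)}{2} = \left(- \frac{1}{2}\right) \left(-15\right) = \frac{15}{2}$)
$l{\left(B \right)} = 2 B \left(-2 + 2 B\right)$ ($l{\left(B \right)} = \left(B + B\right) \left(B + \left(-2 + B\right)\right) = 2 B \left(-2 + 2 B\right)$)
$n{\left(c,u \right)} = \frac{15}{2}$
$- 91 n{\left(\left(-8\right) 1,l{\left(-6 \right)} \right)} = \left(-91\right) \frac{15}{2} = - \frac{1365}{2}$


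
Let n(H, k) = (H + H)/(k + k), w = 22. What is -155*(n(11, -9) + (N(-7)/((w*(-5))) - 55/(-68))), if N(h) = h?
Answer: 364963/6732 ≈ 54.213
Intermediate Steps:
n(H, k) = H/k (n(H, k) = (2*H)/((2*k)) = (2*H)*(1/(2*k)) = H/k)
-155*(n(11, -9) + (N(-7)/((w*(-5))) - 55/(-68))) = -155*(11/(-9) + (-7/(22*(-5)) - 55/(-68))) = -155*(11*(-⅑) + (-7/(-110) - 55*(-1/68))) = -155*(-11/9 + (-7*(-1/110) + 55/68)) = -155*(-11/9 + (7/110 + 55/68)) = -155*(-11/9 + 3263/3740) = -155*(-11773/33660) = 364963/6732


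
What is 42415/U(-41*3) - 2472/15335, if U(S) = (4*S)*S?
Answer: 500838473/928012860 ≈ 0.53969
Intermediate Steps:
U(S) = 4*S²
42415/U(-41*3) - 2472/15335 = 42415/((4*(-41*3)²)) - 2472/15335 = 42415/((4*(-123)²)) - 2472*1/15335 = 42415/((4*15129)) - 2472/15335 = 42415/60516 - 2472/15335 = 500838473/928012860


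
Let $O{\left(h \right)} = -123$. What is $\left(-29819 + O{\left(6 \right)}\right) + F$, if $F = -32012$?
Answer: $-61954$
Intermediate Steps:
$\left(-29819 + O{\left(6 \right)}\right) + F = \left(-29819 - 123\right) - 32012 = -29942 - 32012 = -61954$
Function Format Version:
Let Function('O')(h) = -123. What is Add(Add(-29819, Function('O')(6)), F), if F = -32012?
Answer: -61954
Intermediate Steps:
Add(Add(-29819, Function('O')(6)), F) = Add(Add(-29819, -123), -32012) = Add(-29942, -32012) = -61954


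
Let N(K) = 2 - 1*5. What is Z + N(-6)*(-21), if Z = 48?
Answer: 111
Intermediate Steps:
N(K) = -3 (N(K) = 2 - 5 = -3)
Z + N(-6)*(-21) = 48 - 3*(-21) = 48 + 63 = 111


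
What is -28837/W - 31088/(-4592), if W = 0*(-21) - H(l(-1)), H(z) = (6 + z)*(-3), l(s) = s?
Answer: -8247074/4305 ≈ -1915.7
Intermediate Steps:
H(z) = -18 - 3*z
W = 15 (W = 0*(-21) - (-18 - 3*(-1)) = 0 - (-18 + 3) = 0 - 1*(-15) = 0 + 15 = 15)
-28837/W - 31088/(-4592) = -28837/15 - 31088/(-4592) = -28837*1/15 - 31088*(-1/4592) = -28837/15 + 1943/287 = -8247074/4305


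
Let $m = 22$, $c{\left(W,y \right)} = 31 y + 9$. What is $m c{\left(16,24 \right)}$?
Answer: $16566$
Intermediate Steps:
$c{\left(W,y \right)} = 9 + 31 y$
$m c{\left(16,24 \right)} = 22 \left(9 + 31 \cdot 24\right) = 22 \left(9 + 744\right) = 22 \cdot 753 = 16566$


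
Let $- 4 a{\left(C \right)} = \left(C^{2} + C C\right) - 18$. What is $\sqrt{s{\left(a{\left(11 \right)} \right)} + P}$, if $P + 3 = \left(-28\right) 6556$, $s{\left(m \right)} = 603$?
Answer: $2 i \sqrt{45742} \approx 427.75 i$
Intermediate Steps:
$a{\left(C \right)} = \frac{9}{2} - \frac{C^{2}}{2}$ ($a{\left(C \right)} = - \frac{\left(C^{2} + C C\right) - 18}{4} = - \frac{\left(C^{2} + C^{2}\right) - 18}{4} = - \frac{2 C^{2} - 18}{4} = - \frac{-18 + 2 C^{2}}{4} = \frac{9}{2} - \frac{C^{2}}{2}$)
$P = -183571$ ($P = -3 - 183568 = -183571$)
$\sqrt{s{\left(a{\left(11 \right)} \right)} + P} = \sqrt{603 - 183571} = \sqrt{-182968} = 2 i \sqrt{45742}$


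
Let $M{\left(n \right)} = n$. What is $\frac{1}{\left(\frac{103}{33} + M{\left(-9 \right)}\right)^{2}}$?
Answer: $\frac{1089}{37636} \approx 0.028935$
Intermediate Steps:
$\frac{1}{\left(\frac{103}{33} + M{\left(-9 \right)}\right)^{2}} = \frac{1}{\left(\frac{103}{33} - 9\right)^{2}} = \frac{1}{\left(- \frac{194}{33}\right)^{2}} = \frac{1}{\frac{37636}{1089}} = \frac{1089}{37636}$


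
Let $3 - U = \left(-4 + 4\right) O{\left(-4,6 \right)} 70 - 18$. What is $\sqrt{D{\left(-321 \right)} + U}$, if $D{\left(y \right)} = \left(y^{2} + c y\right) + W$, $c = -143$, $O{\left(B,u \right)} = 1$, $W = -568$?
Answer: $\sqrt{148397} \approx 385.22$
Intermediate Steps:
$D{\left(y \right)} = -568 + y^{2} - 143 y$ ($D{\left(y \right)} = \left(y^{2} - 143 y\right) - 568 = -568 + y^{2} - 143 y$)
$U = 21$ ($U = 3 - \left(\left(-4 + 4\right) 1 \cdot 70 - 18\right) = 3 - \left(0 \cdot 1 \cdot 70 - 18\right) = 3 - \left(0 \cdot 70 - 18\right) = 3 - \left(0 - 18\right) = 3 - -18 = 3 + 18 = 21$)
$\sqrt{D{\left(-321 \right)} + U} = \sqrt{\left(-568 + \left(-321\right)^{2} - -45903\right) + 21} = \sqrt{\left(-568 + 103041 + 45903\right) + 21} = \sqrt{148376 + 21} = \sqrt{148397}$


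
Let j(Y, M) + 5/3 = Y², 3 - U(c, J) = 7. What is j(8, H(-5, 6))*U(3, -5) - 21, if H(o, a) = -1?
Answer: -811/3 ≈ -270.33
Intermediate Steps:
U(c, J) = -4 (U(c, J) = 3 - 1*7 = 3 - 7 = -4)
j(Y, M) = -5/3 + Y²
j(8, H(-5, 6))*U(3, -5) - 21 = (-5/3 + 8²)*(-4) - 21 = (-5/3 + 64)*(-4) - 21 = (187/3)*(-4) - 21 = -748/3 - 21 = -811/3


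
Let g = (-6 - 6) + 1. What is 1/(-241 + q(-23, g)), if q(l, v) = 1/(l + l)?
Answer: -46/11087 ≈ -0.0041490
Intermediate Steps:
g = -11 (g = -12 + 1 = -11)
q(l, v) = 1/(2*l)
1/(-241 + q(-23, g)) = 1/(-241 + (½)/(-23)) = 1/(-241 + (½)*(-1/23)) = 1/(-241 - 1/46) = 1/(-11087/46) = -46/11087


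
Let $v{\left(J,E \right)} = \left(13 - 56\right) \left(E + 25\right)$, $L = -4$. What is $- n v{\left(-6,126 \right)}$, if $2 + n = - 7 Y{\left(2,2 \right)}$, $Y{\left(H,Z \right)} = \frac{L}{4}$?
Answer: $32465$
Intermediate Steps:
$Y{\left(H,Z \right)} = -1$ ($Y{\left(H,Z \right)} = - \frac{4}{4} = \left(-4\right) \frac{1}{4} = -1$)
$v{\left(J,E \right)} = -1075 - 43 E$ ($v{\left(J,E \right)} = - 43 \left(25 + E\right) = -1075 - 43 E$)
$n = 5$ ($n = -2 - -7 = -2 + 7 = 5$)
$- n v{\left(-6,126 \right)} = - 5 \left(-1075 - 5418\right) = - 5 \left(-6493\right) = \left(-1\right) \left(-32465\right) = 32465$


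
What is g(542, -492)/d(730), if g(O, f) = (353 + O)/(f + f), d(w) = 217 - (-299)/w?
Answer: -326675/78084828 ≈ -0.0041836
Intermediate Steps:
d(w) = 217 + 299/w
g(O, f) = (353 + O)/(2*f) (g(O, f) = (353 + O)/((2*f)) = (353 + O)*(1/(2*f)) = (353 + O)/(2*f))
g(542, -492)/d(730) = ((1/2)*(353 + 542)/(-492))/(217 + 299/730) = ((1/2)*(-1/492)*895)/(217 + 299*(1/730)) = -895/(984*(217 + 299/730)) = -895/(984*158709/730) = -895/984*730/158709 = -326675/78084828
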